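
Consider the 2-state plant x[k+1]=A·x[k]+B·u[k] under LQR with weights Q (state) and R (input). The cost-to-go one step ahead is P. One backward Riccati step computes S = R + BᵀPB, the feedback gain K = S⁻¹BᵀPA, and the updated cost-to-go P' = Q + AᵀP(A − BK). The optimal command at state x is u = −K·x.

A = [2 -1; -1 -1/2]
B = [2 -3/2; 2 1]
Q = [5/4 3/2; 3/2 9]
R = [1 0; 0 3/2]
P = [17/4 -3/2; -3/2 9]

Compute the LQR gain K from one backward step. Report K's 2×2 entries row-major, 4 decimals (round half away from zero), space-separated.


0.0852 -0.3392 -1.1226 0.1848

BᵀP = [5.5000 15.0000; -7.8750 11.2500]
S = R + BᵀPB = [1 0; 0 3/2] + [41.0000 6.7500; 6.7500 23.0625] = [42.0000 6.7500; 6.7500 24.5625]
BᵀPA = [-4.0000 -13.0000; -27.0000 2.2500]
K = S⁻¹·BᵀPA = [0.0852 -0.3392; -1.1226 0.1848]
A−BK = [0.1457 -0.0443; -0.0477 -0.0064]
AᵀP(A−BK) = [2.0293 -0.3666; -0.3666 0.1742]
P' = Q + AᵀP(A−BK) = [3.2793 1.1334; 1.1334 9.1742]
tr(P') = 12.4535


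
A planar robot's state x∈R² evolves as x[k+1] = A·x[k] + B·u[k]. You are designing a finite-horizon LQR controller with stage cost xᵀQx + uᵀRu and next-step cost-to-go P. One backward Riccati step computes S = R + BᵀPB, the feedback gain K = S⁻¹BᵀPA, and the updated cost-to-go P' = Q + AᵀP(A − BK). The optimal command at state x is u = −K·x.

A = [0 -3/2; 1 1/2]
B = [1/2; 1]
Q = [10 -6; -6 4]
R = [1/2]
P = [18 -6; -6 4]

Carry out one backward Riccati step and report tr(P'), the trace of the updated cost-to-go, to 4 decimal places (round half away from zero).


62.8333

BᵀP = [3.0000 1.0000]
S = R + BᵀPB = [1/2] + [2.5000] = [3.0000]
BᵀPA = [1.0000 -4.0000]
K = S⁻¹·BᵀPA = [0.3333 -1.3333]
A−BK = [-0.1667 -0.8333; 0.6667 1.8333]
AᵀP(A−BK) = [3.6667 12.3333; 12.3333 45.1667]
P' = Q + AᵀP(A−BK) = [13.6667 6.3333; 6.3333 49.1667]
tr(P') = 62.8333


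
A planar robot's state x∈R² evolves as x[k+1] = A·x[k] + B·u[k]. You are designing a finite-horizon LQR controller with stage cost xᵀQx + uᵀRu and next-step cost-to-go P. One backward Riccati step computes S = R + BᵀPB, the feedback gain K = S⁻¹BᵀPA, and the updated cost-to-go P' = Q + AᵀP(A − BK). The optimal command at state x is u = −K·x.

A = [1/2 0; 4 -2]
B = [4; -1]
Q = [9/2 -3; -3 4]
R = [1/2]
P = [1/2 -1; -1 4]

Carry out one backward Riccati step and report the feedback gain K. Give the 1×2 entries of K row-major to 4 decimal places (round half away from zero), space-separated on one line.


BᵀP = [3.0000 -8.0000]
S = R + BᵀPB = [1/2] + [20.0000] = [20.5000]
BᵀPA = [-30.5000 16.0000]
K = S⁻¹·BᵀPA = [-1.4878 0.7805]
A−BK = [6.4512 -3.1220; 2.5122 -1.2195]
AᵀP(A−BK) = [14.7470 -7.1951; -7.1951 3.5122]
P' = Q + AᵀP(A−BK) = [19.2470 -10.1951; -10.1951 7.5122]
tr(P') = 26.7591

-1.4878 0.7805


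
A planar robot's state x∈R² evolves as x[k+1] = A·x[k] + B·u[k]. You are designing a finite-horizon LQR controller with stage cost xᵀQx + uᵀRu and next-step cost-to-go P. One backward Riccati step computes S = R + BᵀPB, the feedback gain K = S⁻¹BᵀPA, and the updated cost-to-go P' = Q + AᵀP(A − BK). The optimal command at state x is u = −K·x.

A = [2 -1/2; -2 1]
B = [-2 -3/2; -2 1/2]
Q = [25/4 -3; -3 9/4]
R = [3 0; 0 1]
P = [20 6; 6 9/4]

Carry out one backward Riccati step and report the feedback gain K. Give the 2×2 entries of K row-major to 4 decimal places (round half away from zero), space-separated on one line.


0.0025 -0.0902 -1.0230 0.3172

BᵀP = [-52.0000 -16.5000; -27.0000 -7.8750]
S = R + BᵀPB = [3 0; 0 1] + [137.0000 69.7500; 69.7500 36.5625] = [140.0000 69.7500; 69.7500 37.5625]
BᵀPA = [-71.0000 9.5000; -38.2500 5.6250]
K = S⁻¹·BᵀPA = [0.0025 -0.0902; -1.0230 0.3172]
A−BK = [0.4706 -0.2046; -1.4834 0.6611]
AᵀP(A−BK) = [2.0498 -0.7696; -0.7696 0.3224]
P' = Q + AᵀP(A−BK) = [8.2998 -3.7696; -3.7696 2.5724]
tr(P') = 10.8723


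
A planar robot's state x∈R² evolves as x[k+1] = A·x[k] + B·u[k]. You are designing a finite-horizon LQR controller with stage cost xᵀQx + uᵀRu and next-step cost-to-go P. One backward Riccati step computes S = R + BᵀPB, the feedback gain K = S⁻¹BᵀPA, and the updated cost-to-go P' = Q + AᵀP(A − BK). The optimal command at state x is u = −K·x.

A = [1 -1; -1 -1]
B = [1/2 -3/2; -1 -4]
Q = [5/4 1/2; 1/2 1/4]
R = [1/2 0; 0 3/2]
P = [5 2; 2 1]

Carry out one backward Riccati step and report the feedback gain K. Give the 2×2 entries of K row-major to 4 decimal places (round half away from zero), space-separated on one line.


0.5128 -0.2436 -0.1538 0.4231

BᵀP = [0.5000 0.0000; -15.5000 -7.0000]
S = R + BᵀPB = [1/2 0; 0 3/2] + [0.2500 -0.7500; -0.7500 51.2500] = [0.7500 -0.7500; -0.7500 52.7500]
BᵀPA = [0.5000 -0.5000; -8.5000 22.5000]
K = S⁻¹·BᵀPA = [0.5128 -0.2436; -0.1538 0.4231]
A−BK = [0.5128 -0.2436; -1.1026 0.4487]
AᵀP(A−BK) = [0.4359 -0.2821; -0.2821 0.3590]
P' = Q + AᵀP(A−BK) = [1.6859 0.2179; 0.2179 0.6090]
tr(P') = 2.2949


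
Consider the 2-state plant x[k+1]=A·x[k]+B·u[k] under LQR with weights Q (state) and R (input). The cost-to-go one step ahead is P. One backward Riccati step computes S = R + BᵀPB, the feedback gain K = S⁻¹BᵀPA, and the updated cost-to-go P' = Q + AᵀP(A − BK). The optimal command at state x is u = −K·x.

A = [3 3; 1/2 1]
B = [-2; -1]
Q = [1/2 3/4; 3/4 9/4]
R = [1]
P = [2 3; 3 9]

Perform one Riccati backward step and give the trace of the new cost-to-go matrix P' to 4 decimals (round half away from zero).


BᵀP = [-7.0000 -15.0000]
S = R + BᵀPB = [1] + [29.0000] = [30.0000]
BᵀPA = [-28.5000 -36.0000]
K = S⁻¹·BᵀPA = [-0.9500 -1.2000]
A−BK = [1.1000 0.6000; -0.4500 -0.2000]
AᵀP(A−BK) = [2.1750 1.8000; 1.8000 1.8000]
P' = Q + AᵀP(A−BK) = [2.6750 2.5500; 2.5500 4.0500]
tr(P') = 6.7250

6.7250


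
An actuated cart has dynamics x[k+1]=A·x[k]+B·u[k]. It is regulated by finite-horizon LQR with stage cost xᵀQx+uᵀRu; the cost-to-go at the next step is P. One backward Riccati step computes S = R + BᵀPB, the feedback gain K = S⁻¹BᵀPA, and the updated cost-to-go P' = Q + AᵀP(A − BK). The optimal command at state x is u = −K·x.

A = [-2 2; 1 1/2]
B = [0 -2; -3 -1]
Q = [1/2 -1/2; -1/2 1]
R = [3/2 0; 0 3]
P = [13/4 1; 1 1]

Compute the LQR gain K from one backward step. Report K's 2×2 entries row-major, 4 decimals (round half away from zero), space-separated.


-0.3226 -0.0645 0.7097 -0.7581

BᵀP = [-3.0000 -3.0000; -7.5000 -3.0000]
S = R + BᵀPB = [3/2 0; 0 3] + [9.0000 9.0000; 9.0000 18.0000] = [10.5000 9.0000; 9.0000 21.0000]
BᵀPA = [3.0000 -7.5000; 12.0000 -16.5000]
K = S⁻¹·BᵀPA = [-0.3226 -0.0645; 0.7097 -0.7581]
A−BK = [-0.5806 0.4839; 0.7419 -0.4516]
AᵀP(A−BK) = [2.4516 -2.2097; -2.2097 2.2581]
P' = Q + AᵀP(A−BK) = [2.9516 -2.7097; -2.7097 3.2581]
tr(P') = 6.2097


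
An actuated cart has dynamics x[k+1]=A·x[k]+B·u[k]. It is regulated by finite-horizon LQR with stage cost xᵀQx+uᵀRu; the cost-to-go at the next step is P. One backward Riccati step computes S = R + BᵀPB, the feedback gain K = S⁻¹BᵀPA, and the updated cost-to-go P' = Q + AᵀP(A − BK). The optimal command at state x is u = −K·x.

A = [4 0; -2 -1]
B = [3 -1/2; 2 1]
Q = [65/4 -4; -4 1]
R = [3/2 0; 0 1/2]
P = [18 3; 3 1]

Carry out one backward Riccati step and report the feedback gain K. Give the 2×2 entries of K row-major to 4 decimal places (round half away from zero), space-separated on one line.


BᵀP = [60.0000 11.0000; -6.0000 -0.5000]
S = R + BᵀPB = [3/2 0; 0 1/2] + [202.0000 -19.0000; -19.0000 2.5000] = [203.5000 -19.0000; -19.0000 3.0000]
BᵀPA = [218.0000 -11.0000; -23.0000 0.5000]
K = S⁻¹·BᵀPA = [0.8697 -0.0942; -2.1583 -0.4299]
A−BK = [0.3116 0.0676; -1.5812 -0.3818]
AᵀP(A−BK) = [4.7555 0.6463; 0.6463 0.1789]
P' = Q + AᵀP(A−BK) = [21.0055 -3.3537; -3.3537 1.1789]
tr(P') = 22.1844

0.8697 -0.0942 -2.1583 -0.4299


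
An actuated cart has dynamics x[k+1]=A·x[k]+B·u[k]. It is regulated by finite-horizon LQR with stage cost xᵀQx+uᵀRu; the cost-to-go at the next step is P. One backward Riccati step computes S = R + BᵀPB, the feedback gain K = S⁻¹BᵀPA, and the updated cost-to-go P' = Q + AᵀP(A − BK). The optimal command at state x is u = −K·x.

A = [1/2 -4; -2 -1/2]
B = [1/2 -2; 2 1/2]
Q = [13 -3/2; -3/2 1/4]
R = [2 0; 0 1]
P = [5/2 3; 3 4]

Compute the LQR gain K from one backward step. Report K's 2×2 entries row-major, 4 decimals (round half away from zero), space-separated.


BᵀP = [7.2500 9.5000; -3.5000 -4.0000]
S = R + BᵀPB = [2 0; 0 1] + [22.6250 -9.7500; -9.7500 5.0000] = [24.6250 -9.7500; -9.7500 6.0000]
BᵀPA = [-15.3750 -33.7500; 6.2500 16.0000]
K = S⁻¹·BᵀPA = [-0.5943 -0.8826; 0.0759 1.2325]
A−BK = [0.9490 -1.0937; -0.8493 0.6489]
AᵀP(A−BK) = [1.0130 0.9775; 0.9775 3.4935]
P' = Q + AᵀP(A−BK) = [14.0130 -0.5225; -0.5225 3.7435]
tr(P') = 17.7565

-0.5943 -0.8826 0.0759 1.2325


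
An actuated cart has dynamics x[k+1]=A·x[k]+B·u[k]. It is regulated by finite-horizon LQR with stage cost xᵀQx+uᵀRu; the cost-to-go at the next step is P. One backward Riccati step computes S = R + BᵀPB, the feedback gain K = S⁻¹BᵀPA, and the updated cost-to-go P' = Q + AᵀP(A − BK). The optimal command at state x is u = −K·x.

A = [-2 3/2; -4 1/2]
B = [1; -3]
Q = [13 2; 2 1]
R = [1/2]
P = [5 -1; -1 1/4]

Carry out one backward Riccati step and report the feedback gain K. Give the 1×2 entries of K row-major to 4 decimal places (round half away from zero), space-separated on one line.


-0.6545 0.8091

BᵀP = [8.0000 -1.7500]
S = R + BᵀPB = [1/2] + [13.2500] = [13.7500]
BᵀPA = [-9.0000 11.1250]
K = S⁻¹·BᵀPA = [-0.6545 0.8091]
A−BK = [-1.3455 0.6909; -5.9636 2.9273]
AᵀP(A−BK) = [2.1091 -1.2182; -1.2182 0.8114]
P' = Q + AᵀP(A−BK) = [15.1091 0.7818; 0.7818 1.8114]
tr(P') = 16.9205


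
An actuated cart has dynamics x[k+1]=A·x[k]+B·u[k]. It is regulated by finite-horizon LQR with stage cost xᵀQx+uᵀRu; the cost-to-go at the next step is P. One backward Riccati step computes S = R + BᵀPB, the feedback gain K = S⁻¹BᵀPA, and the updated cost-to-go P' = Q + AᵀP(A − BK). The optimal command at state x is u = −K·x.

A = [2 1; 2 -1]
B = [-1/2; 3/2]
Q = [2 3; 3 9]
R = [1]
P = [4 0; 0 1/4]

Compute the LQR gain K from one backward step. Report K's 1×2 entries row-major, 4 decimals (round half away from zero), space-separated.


BᵀP = [-2.0000 0.3750]
S = R + BᵀPB = [1] + [1.5625] = [2.5625]
BᵀPA = [-3.2500 -2.3750]
K = S⁻¹·BᵀPA = [-1.2683 -0.9268]
A−BK = [1.3659 0.5366; 3.9024 0.3902]
AᵀP(A−BK) = [12.8780 4.4878; 4.4878 2.0488]
P' = Q + AᵀP(A−BK) = [14.8780 7.4878; 7.4878 11.0488]
tr(P') = 25.9268

-1.2683 -0.9268


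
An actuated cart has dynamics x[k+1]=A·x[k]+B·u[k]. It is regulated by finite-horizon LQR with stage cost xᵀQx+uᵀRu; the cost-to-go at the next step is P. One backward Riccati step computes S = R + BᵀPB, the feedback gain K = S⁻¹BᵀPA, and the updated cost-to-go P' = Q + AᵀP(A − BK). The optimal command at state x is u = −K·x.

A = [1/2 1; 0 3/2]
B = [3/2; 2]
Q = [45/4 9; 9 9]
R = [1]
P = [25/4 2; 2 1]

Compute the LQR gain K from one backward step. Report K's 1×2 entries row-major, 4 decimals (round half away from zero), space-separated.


0.2153 0.6720

BᵀP = [13.3750 5.0000]
S = R + BᵀPB = [1] + [30.0625] = [31.0625]
BᵀPA = [6.6875 20.8750]
K = S⁻¹·BᵀPA = [0.2153 0.6720]
A−BK = [0.1771 -0.0080; -0.4306 0.1559]
AᵀP(A−BK) = [0.1227 0.1308; 0.1308 0.4713]
P' = Q + AᵀP(A−BK) = [11.3727 9.1308; 9.1308 9.4713]
tr(P') = 20.8441


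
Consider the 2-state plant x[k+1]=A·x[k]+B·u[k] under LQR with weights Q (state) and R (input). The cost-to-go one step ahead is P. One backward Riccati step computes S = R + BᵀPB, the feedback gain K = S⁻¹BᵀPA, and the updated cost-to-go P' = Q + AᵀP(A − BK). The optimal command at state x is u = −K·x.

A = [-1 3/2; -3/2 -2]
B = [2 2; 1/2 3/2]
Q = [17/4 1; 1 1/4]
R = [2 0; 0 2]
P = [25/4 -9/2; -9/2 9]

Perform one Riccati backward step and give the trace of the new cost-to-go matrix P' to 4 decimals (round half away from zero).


BᵀP = [10.2500 -4.5000; 5.7500 4.5000]
S = R + BᵀPB = [2 0; 0 2] + [18.2500 13.7500; 13.7500 18.2500] = [20.2500 13.7500; 13.7500 20.2500]
BᵀPA = [-3.5000 24.3750; -12.5000 -0.3750]
K = S⁻¹·BᵀPA = [0.4570 2.2568; -0.9276 -1.5509]
A−BK = [-0.0588 0.0882; -0.3371 -0.8020]
AᵀP(A−BK) = [3.0045 7.2624; 7.2624 21.4717]
P' = Q + AᵀP(A−BK) = [7.2545 8.2624; 8.2624 21.7217]
tr(P') = 28.9762

28.9762


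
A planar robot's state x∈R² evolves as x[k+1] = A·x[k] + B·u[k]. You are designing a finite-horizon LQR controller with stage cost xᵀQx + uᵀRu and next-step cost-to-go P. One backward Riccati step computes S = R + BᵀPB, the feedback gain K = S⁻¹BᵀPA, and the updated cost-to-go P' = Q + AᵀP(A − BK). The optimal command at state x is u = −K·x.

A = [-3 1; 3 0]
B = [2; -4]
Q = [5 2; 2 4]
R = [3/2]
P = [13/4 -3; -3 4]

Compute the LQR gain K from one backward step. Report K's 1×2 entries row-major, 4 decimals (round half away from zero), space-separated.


-0.9605 0.1462

BᵀP = [18.5000 -22.0000]
S = R + BᵀPB = [3/2] + [125.0000] = [126.5000]
BᵀPA = [-121.5000 18.5000]
K = S⁻¹·BᵀPA = [-0.9605 0.1462]
A−BK = [-1.0791 0.7075; -0.8419 0.5850]
AᵀP(A−BK) = [2.5524 -0.9812; -0.9812 0.5445]
P' = Q + AᵀP(A−BK) = [7.5524 1.0188; 1.0188 4.5445]
tr(P') = 12.0968


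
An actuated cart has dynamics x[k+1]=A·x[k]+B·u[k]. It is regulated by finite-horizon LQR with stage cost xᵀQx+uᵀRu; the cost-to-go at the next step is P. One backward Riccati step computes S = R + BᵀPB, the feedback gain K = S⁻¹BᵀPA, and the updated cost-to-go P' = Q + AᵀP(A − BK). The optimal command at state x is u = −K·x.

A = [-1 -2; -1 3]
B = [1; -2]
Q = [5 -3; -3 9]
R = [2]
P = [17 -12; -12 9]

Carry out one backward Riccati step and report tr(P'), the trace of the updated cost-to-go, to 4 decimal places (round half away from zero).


20.6019

BᵀP = [41.0000 -30.0000]
S = R + BᵀPB = [2] + [101.0000] = [103.0000]
BᵀPA = [-11.0000 -172.0000]
K = S⁻¹·BᵀPA = [-0.1068 -1.6699]
A−BK = [-0.8932 -0.3301; -1.2136 -0.3398]
AᵀP(A−BK) = [0.8252 0.6311; 0.6311 5.7767]
P' = Q + AᵀP(A−BK) = [5.8252 -2.3689; -2.3689 14.7767]
tr(P') = 20.6019


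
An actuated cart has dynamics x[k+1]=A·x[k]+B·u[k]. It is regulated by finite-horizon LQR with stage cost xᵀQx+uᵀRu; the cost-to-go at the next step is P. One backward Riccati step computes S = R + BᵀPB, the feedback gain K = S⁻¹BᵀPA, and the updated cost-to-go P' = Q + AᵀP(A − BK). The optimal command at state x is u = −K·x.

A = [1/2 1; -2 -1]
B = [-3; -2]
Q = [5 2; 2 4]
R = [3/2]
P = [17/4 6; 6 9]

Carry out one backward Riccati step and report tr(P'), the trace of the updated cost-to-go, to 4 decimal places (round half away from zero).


10.3940

BᵀP = [-24.7500 -36.0000]
S = R + BᵀPB = [3/2] + [146.2500] = [147.7500]
BᵀPA = [59.6250 11.2500]
K = S⁻¹·BᵀPA = [0.4036 0.0761]
A−BK = [1.7107 1.2284; -1.1929 -0.8477]
AᵀP(A−BK) = [1.0006 0.5850; 0.5850 0.3934]
P' = Q + AᵀP(A−BK) = [6.0006 2.5850; 2.5850 4.3934]
tr(P') = 10.3940


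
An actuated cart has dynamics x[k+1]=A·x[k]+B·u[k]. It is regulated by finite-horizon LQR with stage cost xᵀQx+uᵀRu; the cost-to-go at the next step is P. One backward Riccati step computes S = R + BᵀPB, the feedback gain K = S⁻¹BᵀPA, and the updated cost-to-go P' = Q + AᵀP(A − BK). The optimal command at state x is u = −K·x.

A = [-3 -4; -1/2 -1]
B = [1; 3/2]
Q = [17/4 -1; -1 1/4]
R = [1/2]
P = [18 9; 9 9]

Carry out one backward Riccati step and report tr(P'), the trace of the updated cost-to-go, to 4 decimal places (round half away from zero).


BᵀP = [31.5000 22.5000]
S = R + BᵀPB = [1/2] + [65.2500] = [65.7500]
BᵀPA = [-105.7500 -148.5000]
K = S⁻¹·BᵀPA = [-1.6084 -2.2586]
A−BK = [-1.3916 -1.7414; 1.9125 2.3878]
AᵀP(A−BK) = [21.1654 26.6578; 26.6578 33.6046]
P' = Q + AᵀP(A−BK) = [25.4154 25.6578; 25.6578 33.8546]
tr(P') = 59.2700

59.2700


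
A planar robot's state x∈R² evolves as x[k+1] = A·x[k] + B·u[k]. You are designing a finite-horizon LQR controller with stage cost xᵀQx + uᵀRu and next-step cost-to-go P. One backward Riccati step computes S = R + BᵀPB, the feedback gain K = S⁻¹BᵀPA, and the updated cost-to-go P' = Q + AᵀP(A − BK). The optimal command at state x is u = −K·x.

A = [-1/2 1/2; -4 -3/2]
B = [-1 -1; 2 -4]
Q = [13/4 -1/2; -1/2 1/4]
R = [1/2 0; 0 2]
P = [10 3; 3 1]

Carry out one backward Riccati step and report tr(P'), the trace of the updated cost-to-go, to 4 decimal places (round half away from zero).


BᵀP = [-4.0000 -1.0000; -22.0000 -7.0000]
S = R + BᵀPB = [1/2 0; 0 2] + [2.0000 8.0000; 8.0000 50.0000] = [2.5000 8.0000; 8.0000 52.0000]
BᵀPA = [6.0000 -0.5000; 39.0000 -0.5000]
K = S⁻¹·BᵀPA = [0.0000 -0.3333; 0.7500 0.0417]
A−BK = [0.2500 0.2083; -1.0000 -0.6667]
AᵀP(A−BK) = [1.2500 0.1250; 0.1250 0.1042]
P' = Q + AᵀP(A−BK) = [4.5000 -0.3750; -0.3750 0.3542]
tr(P') = 4.8542

4.8542


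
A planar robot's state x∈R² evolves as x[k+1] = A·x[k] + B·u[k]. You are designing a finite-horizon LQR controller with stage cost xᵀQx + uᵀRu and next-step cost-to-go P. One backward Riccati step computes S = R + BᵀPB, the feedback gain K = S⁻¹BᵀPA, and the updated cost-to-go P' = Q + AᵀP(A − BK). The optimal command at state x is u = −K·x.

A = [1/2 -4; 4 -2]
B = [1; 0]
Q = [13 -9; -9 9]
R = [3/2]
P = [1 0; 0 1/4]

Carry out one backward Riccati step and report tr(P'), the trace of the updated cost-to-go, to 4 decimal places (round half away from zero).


36.7500

BᵀP = [1.0000 0.0000]
S = R + BᵀPB = [3/2] + [1.0000] = [2.5000]
BᵀPA = [0.5000 -4.0000]
K = S⁻¹·BᵀPA = [0.2000 -1.6000]
A−BK = [0.3000 -2.4000; 4.0000 -2.0000]
AᵀP(A−BK) = [4.1500 -3.2000; -3.2000 10.6000]
P' = Q + AᵀP(A−BK) = [17.1500 -12.2000; -12.2000 19.6000]
tr(P') = 36.7500


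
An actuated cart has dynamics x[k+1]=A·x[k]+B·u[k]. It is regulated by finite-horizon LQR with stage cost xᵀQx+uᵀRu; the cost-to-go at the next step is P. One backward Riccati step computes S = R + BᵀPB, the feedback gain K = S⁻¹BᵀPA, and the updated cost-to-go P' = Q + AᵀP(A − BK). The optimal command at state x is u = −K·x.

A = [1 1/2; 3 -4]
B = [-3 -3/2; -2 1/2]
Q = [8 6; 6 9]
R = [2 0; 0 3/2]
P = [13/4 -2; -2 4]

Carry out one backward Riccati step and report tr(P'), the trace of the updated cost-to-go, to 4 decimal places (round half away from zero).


BᵀP = [-5.7500 -2.0000; -5.8750 5.0000]
S = R + BᵀPB = [2 0; 0 3/2] + [21.2500 7.6250; 7.6250 11.3125] = [23.2500 7.6250; 7.6250 12.8125]
BᵀPA = [-11.7500 5.1250; 9.1250 -22.9375]
K = S⁻¹·BᵀPA = [-0.9181 1.0034; 1.2586 -2.3874]
A−BK = [0.1335 -0.0709; 0.5344 -0.7995]
AᵀP(A−BK) = [4.9771 -7.8003; -7.8003 12.9095]
P' = Q + AᵀP(A−BK) = [12.9771 -1.8003; -1.8003 21.9095]
tr(P') = 34.8866

34.8866


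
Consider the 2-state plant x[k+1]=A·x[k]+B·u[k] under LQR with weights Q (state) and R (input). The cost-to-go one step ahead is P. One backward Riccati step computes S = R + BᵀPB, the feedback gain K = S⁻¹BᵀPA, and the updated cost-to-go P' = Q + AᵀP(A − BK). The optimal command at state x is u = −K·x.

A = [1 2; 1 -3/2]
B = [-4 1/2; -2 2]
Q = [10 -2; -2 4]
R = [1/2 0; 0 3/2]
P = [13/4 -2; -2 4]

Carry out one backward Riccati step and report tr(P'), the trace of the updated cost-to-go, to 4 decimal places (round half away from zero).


17.0739

BᵀP = [-9.0000 0.0000; -2.3750 7.0000]
S = R + BᵀPB = [1/2 0; 0 3/2] + [36.0000 -4.5000; -4.5000 12.8125] = [36.5000 -4.5000; -4.5000 14.3125]
BᵀPA = [-9.0000 -18.0000; 4.6250 -15.2500]
K = S⁻¹·BᵀPA = [-0.2151 -0.6497; 0.2555 -1.2698]
A−BK = [0.0119 0.0361; 0.0588 -0.2598]
AᵀP(A−BK) = [0.1326 -0.4746; -0.4746 2.9414]
P' = Q + AᵀP(A−BK) = [10.1326 -2.4746; -2.4746 6.9414]
tr(P') = 17.0739


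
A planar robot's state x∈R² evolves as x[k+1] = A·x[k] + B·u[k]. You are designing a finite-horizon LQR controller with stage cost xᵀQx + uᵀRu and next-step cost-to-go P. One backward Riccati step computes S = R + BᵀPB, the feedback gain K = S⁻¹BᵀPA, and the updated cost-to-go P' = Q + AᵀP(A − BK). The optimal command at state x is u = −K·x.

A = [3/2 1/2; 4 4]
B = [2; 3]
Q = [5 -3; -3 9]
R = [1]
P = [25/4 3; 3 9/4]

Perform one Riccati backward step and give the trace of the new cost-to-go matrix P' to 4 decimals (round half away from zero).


BᵀP = [21.5000 12.7500]
S = R + BᵀPB = [1] + [81.2500] = [82.2500]
BᵀPA = [83.2500 61.7500]
K = S⁻¹·BᵀPA = [1.0122 0.7508]
A−BK = [-0.5243 -1.0015; 0.9635 1.7477]
AᵀP(A−BK) = [1.8003 2.1867; 2.1867 3.2031]
P' = Q + AᵀP(A−BK) = [6.8003 -0.8133; -0.8133 12.2031]
tr(P') = 19.0034

19.0034


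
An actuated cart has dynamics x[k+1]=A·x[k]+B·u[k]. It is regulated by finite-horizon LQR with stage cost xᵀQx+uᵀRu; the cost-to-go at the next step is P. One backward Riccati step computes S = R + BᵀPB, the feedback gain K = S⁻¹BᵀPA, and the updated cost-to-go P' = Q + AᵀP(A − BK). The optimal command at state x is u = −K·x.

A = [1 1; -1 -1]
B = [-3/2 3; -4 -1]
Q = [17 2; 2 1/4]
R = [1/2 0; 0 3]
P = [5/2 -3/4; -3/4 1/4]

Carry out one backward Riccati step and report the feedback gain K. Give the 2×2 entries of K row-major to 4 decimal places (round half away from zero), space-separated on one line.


BᵀP = [-0.7500 0.1250; 8.2500 -2.5000]
S = R + BᵀPB = [1/2 0; 0 3] + [0.6250 -2.3750; -2.3750 27.2500] = [1.1250 -2.3750; -2.3750 30.2500]
BᵀPA = [-0.8750 -0.8750; 10.7500 10.7500]
K = S⁻¹·BᵀPA = [-0.0330 -0.0330; 0.3528 0.3528]
A−BK = [-0.1079 -0.1079; -0.7793 -0.7793]
AᵀP(A−BK) = [0.4287 0.4287; 0.4287 0.4287]
P' = Q + AᵀP(A−BK) = [17.4287 2.4287; 2.4287 0.6787]
tr(P') = 18.1075

-0.0330 -0.0330 0.3528 0.3528


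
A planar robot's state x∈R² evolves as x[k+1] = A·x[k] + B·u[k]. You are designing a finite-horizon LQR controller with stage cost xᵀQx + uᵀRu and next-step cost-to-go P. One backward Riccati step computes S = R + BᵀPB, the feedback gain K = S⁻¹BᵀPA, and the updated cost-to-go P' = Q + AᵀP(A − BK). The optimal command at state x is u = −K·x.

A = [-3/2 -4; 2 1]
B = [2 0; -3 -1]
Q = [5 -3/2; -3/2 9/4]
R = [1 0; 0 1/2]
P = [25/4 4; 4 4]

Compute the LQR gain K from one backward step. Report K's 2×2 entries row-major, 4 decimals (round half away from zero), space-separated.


BᵀP = [0.5000 -4.0000; -4.0000 -4.0000]
S = R + BᵀPB = [1 0; 0 1/2] + [13.0000 4.0000; 4.0000 4.0000] = [14.0000 4.0000; 4.0000 4.5000]
BᵀPA = [-8.7500 -6.0000; -2.0000 12.0000]
K = S⁻¹·BᵀPA = [-0.6676 -1.5957; 0.1489 4.0851]
A−BK = [-0.1649 -0.8085; 0.1463 0.2979]
AᵀP(A−BK) = [0.5193 1.7074; 1.7074 13.4043]
P' = Q + AᵀP(A−BK) = [5.5193 0.2074; 0.2074 15.6543]
tr(P') = 21.1735

-0.6676 -1.5957 0.1489 4.0851


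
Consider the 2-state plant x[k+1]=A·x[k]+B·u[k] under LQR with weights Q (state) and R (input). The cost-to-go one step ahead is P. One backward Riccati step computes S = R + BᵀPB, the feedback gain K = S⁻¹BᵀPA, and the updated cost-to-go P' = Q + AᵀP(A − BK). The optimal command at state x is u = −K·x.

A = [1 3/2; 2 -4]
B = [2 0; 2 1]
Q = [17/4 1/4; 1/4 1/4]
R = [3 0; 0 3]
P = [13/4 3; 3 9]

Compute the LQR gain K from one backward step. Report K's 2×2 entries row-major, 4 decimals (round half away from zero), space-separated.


0.6607 -0.5089 0.4286 -1.6071

BᵀP = [12.5000 24.0000; 3.0000 9.0000]
S = R + BᵀPB = [3 0; 0 3] + [73.0000 24.0000; 24.0000 9.0000] = [76.0000 24.0000; 24.0000 12.0000]
BᵀPA = [60.5000 -77.2500; 21.0000 -31.5000]
K = S⁻¹·BᵀPA = [0.6607 -0.5089; 0.4286 -1.6071]
A−BK = [-0.3214 2.5179; 0.2500 -1.3750]
AᵀP(A−BK) = [2.2768 -5.5848; -5.5848 25.3728]
P' = Q + AᵀP(A−BK) = [6.5268 -5.3348; -5.3348 25.6228]
tr(P') = 32.1496


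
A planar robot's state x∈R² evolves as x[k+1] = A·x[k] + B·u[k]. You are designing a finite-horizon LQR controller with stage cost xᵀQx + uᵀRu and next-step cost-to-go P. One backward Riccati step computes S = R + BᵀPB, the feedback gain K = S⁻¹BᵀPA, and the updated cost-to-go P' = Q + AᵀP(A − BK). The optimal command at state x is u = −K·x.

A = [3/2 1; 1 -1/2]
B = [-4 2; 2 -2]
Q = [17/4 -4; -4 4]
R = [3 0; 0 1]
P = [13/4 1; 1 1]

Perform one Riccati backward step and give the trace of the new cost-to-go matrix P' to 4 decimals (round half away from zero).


BᵀP = [-11.0000 -2.0000; 4.5000 0.0000]
S = R + BᵀPB = [3 0; 0 1] + [40.0000 -18.0000; -18.0000 9.0000] = [43.0000 -18.0000; -18.0000 10.0000]
BᵀPA = [-18.5000 -10.0000; 6.7500 4.5000]
K = S⁻¹·BᵀPA = [-0.5991 -0.1792; -0.4033 0.1274]
A−BK = [-0.0896 0.0283; 1.3915 0.1132]
AᵀP(A−BK) = [2.9522 0.4493; 0.4493 0.1344]
P' = Q + AᵀP(A−BK) = [7.2022 -3.5507; -3.5507 4.1344]
tr(P') = 11.3367

11.3367


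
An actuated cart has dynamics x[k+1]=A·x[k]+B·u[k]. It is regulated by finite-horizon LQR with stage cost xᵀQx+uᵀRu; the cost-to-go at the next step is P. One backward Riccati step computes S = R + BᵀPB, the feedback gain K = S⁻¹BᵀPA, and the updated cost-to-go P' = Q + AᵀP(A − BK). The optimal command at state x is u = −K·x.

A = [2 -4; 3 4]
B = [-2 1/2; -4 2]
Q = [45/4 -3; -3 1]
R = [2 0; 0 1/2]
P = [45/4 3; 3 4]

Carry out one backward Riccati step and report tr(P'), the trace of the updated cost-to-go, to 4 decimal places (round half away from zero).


79.4537

BᵀP = [-34.5000 -22.0000; 11.6250 9.5000]
S = R + BᵀPB = [2 0; 0 1/2] + [157.0000 -61.2500; -61.2500 24.8125] = [159.0000 -61.2500; -61.2500 25.3125]
BᵀPA = [-135.0000 50.0000; 51.7500 -8.5000]
K = S⁻¹·BᵀPA = [-0.9062 2.7277; -0.1483 6.2645]
A−BK = [0.2618 -1.6769; -0.3281 2.3817]
AᵀP(A−BK) = [2.3396 -9.9515; -9.9515 64.8641]
P' = Q + AᵀP(A−BK) = [13.5896 -12.9515; -12.9515 65.8641]
tr(P') = 79.4537


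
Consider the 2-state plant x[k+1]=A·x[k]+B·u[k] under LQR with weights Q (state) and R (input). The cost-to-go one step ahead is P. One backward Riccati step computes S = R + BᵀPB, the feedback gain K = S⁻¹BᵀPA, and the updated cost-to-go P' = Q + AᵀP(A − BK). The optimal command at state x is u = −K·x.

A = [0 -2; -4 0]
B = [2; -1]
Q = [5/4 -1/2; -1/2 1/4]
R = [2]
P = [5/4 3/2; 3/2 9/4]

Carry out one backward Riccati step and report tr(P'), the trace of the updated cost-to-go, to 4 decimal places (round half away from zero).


38.5000

BᵀP = [1.0000 0.7500]
S = R + BᵀPB = [2] + [1.2500] = [3.2500]
BᵀPA = [-3.0000 -2.0000]
K = S⁻¹·BᵀPA = [-0.9231 -0.6154]
A−BK = [1.8462 -0.7692; -4.9231 -0.6154]
AᵀP(A−BK) = [33.2308 10.1538; 10.1538 3.7692]
P' = Q + AᵀP(A−BK) = [34.4808 9.6538; 9.6538 4.0192]
tr(P') = 38.5000


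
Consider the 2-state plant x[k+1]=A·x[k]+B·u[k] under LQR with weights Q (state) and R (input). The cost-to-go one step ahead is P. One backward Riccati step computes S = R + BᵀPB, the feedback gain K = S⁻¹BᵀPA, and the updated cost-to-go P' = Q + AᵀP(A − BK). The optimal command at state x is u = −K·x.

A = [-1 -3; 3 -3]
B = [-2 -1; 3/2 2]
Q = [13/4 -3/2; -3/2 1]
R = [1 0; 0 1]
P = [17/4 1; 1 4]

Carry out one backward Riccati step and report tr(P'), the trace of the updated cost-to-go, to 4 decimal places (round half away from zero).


29.9440

BᵀP = [-7.0000 4.0000; -2.2500 7.0000]
S = R + BᵀPB = [1 0; 0 1] + [20.0000 15.0000; 15.0000 16.2500] = [21.0000 15.0000; 15.0000 17.2500]
BᵀPA = [19.0000 9.0000; 23.2500 -14.2500]
K = S⁻¹·BᵀPA = [-0.1530 2.6885; 1.4809 -3.1639]
A−BK = [0.1749 -0.7869; 0.2678 -0.7049]
AᵀP(A−BK) = [2.7268 -6.7705; -6.7705 22.9672]
P' = Q + AᵀP(A−BK) = [5.9768 -8.2705; -8.2705 23.9672]
tr(P') = 29.9440


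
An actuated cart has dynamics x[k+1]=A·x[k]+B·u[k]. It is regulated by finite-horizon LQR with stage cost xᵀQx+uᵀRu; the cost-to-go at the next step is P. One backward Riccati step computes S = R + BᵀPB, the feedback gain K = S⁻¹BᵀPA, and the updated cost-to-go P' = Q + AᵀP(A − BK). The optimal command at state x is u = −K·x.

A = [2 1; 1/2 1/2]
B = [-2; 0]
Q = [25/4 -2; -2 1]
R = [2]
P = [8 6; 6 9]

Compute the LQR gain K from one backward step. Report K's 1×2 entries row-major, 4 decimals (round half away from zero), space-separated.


BᵀP = [-16.0000 -12.0000]
S = R + BᵀPB = [2] + [32.0000] = [34.0000]
BᵀPA = [-38.0000 -22.0000]
K = S⁻¹·BᵀPA = [-1.1176 -0.6471]
A−BK = [-0.2353 -0.2941; 0.5000 0.5000]
AᵀP(A−BK) = [3.7794 2.6618; 2.6618 2.0147]
P' = Q + AᵀP(A−BK) = [10.0294 0.6618; 0.6618 3.0147]
tr(P') = 13.0441

-1.1176 -0.6471


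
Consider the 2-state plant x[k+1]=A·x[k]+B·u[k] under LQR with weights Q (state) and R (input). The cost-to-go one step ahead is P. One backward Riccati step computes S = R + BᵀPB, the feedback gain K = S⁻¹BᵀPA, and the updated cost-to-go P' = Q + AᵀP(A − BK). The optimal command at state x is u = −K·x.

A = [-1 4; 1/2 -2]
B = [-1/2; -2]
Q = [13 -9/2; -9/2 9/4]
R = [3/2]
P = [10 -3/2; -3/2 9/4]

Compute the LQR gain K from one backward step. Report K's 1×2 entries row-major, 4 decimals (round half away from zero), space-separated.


0.0125 -0.0500

BᵀP = [-2.0000 -3.7500]
S = R + BᵀPB = [3/2] + [8.5000] = [10.0000]
BᵀPA = [0.1250 -0.5000]
K = S⁻¹·BᵀPA = [0.0125 -0.0500]
A−BK = [-0.9938 3.9750; 0.5250 -2.1000]
AᵀP(A−BK) = [12.0609 -48.2438; -48.2438 192.9750]
P' = Q + AᵀP(A−BK) = [25.0609 -52.7438; -52.7438 195.2250]
tr(P') = 220.2859


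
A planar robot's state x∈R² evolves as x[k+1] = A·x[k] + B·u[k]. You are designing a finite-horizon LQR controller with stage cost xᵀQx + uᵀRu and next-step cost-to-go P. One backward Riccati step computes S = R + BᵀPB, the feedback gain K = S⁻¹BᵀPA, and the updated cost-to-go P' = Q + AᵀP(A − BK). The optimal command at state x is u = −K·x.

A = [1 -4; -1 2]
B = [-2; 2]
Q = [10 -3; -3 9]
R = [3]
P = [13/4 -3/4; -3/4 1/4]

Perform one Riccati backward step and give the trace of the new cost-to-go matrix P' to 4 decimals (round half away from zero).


28.3043

BᵀP = [-8.0000 2.0000]
S = R + BᵀPB = [3] + [20.0000] = [23.0000]
BᵀPA = [-10.0000 36.0000]
K = S⁻¹·BᵀPA = [-0.4348 1.5652]
A−BK = [0.1304 -0.8696; -0.1304 -1.1304]
AᵀP(A−BK) = [0.6522 -2.3478; -2.3478 8.6522]
P' = Q + AᵀP(A−BK) = [10.6522 -5.3478; -5.3478 17.6522]
tr(P') = 28.3043


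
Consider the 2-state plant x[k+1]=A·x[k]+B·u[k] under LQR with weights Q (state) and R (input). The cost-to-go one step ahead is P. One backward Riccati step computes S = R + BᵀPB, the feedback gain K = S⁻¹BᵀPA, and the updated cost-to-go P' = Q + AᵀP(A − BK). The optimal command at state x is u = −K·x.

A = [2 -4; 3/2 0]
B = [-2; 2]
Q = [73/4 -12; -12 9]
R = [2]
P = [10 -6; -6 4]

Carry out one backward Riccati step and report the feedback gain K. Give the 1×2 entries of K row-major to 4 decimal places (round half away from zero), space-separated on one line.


BᵀP = [-32.0000 20.0000]
S = R + BᵀPB = [2] + [104.0000] = [106.0000]
BᵀPA = [-34.0000 128.0000]
K = S⁻¹·BᵀPA = [-0.3208 1.2075]
A−BK = [1.3585 -1.5849; 2.1415 -2.4151]
AᵀP(A−BK) = [2.0943 -2.9434; -2.9434 5.4340]
P' = Q + AᵀP(A−BK) = [20.3443 -14.9434; -14.9434 14.4340]
tr(P') = 34.7783

-0.3208 1.2075


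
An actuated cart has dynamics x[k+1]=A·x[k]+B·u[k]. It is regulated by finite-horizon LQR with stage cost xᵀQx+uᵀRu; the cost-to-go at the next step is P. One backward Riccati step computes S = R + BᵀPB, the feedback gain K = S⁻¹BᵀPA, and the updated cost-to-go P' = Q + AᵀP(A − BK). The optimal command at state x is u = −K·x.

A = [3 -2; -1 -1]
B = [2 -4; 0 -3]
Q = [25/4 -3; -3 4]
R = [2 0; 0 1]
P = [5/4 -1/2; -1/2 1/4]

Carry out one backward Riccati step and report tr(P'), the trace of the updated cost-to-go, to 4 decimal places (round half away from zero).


BᵀP = [2.5000 -1.0000; -3.5000 1.2500]
S = R + BᵀPB = [2 0; 0 1] + [5.0000 -7.0000; -7.0000 10.2500] = [7.0000 -7.0000; -7.0000 11.2500]
BᵀPA = [8.5000 -4.0000; -11.7500 5.7500]
K = S⁻¹·BᵀPA = [0.4496 -0.1597; -0.7647 0.4118]
A−BK = [-0.9580 -0.0336; -3.2941 0.2353]
AᵀP(A−BK) = [1.6933 -0.5546; -0.5546 0.2437]
P' = Q + AᵀP(A−BK) = [7.9433 -3.5546; -3.5546 4.2437]
tr(P') = 12.1870

12.1870


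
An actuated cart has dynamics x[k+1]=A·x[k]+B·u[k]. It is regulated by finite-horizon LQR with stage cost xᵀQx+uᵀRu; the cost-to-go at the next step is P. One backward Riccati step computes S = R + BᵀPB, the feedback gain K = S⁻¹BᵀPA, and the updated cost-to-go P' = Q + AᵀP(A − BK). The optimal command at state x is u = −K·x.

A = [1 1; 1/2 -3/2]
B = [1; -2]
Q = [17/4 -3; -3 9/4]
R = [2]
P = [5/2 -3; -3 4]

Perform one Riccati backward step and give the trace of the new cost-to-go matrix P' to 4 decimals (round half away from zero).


7.9923

BᵀP = [8.5000 -11.0000]
S = R + BᵀPB = [2] + [30.5000] = [32.5000]
BᵀPA = [3.0000 25.0000]
K = S⁻¹·BᵀPA = [0.0923 0.7692]
A−BK = [0.9077 0.2308; 0.6846 0.0385]
AᵀP(A−BK) = [0.2231 0.1923; 0.1923 1.2692]
P' = Q + AᵀP(A−BK) = [4.4731 -2.8077; -2.8077 3.5192]
tr(P') = 7.9923


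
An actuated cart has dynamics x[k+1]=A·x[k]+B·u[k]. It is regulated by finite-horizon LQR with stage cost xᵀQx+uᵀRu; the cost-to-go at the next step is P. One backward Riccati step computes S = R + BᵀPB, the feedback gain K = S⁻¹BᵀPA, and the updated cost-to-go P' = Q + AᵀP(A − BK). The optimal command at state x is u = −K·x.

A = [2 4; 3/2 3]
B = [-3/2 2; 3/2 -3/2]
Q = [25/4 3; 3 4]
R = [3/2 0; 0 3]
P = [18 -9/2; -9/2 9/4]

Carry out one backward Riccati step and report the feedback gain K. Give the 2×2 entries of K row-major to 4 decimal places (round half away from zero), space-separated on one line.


-0.1781 -0.3563 0.4876 0.9753

BᵀP = [-33.7500 10.1250; 42.7500 -12.3750]
S = R + BᵀPB = [3/2 0; 0 3] + [65.8125 -82.6875; -82.6875 104.0625] = [67.3125 -82.6875; -82.6875 107.0625]
BᵀPA = [-52.3125 -104.6250; 66.9375 133.8750]
K = S⁻¹·BᵀPA = [-0.1781 -0.3563; 0.4876 0.9753]
A−BK = [0.7575 1.5150; 2.4987 4.9973]
AᵀP(A−BK) = [8.1024 16.2048; 16.2048 32.4096]
P' = Q + AᵀP(A−BK) = [14.3524 19.2048; 19.2048 36.4096]
tr(P') = 50.7620


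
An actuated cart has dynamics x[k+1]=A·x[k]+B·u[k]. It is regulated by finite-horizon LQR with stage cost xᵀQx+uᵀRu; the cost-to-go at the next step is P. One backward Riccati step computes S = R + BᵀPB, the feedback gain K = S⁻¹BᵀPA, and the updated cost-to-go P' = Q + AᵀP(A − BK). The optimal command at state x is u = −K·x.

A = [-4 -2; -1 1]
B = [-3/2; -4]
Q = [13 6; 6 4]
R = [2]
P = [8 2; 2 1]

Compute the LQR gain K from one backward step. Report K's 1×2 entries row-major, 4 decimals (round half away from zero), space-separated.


BᵀP = [-20.0000 -7.0000]
S = R + BᵀPB = [2] + [58.0000] = [60.0000]
BᵀPA = [87.0000 33.0000]
K = S⁻¹·BᵀPA = [1.4500 0.5500]
A−BK = [-1.8250 -1.1750; 4.8000 3.2000]
AᵀP(A−BK) = [18.8500 11.1500; 11.1500 6.8500]
P' = Q + AᵀP(A−BK) = [31.8500 17.1500; 17.1500 10.8500]
tr(P') = 42.7000

1.4500 0.5500


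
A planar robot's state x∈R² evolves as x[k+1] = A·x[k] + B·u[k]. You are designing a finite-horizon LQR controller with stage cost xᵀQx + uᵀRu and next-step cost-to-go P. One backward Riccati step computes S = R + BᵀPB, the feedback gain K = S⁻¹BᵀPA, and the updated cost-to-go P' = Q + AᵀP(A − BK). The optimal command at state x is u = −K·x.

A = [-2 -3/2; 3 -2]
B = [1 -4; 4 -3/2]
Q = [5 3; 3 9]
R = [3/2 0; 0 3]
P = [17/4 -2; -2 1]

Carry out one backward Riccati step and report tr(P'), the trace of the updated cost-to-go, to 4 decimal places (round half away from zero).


BᵀP = [-3.7500 2.0000; -14.0000 6.5000]
S = R + BᵀPB = [3/2 0; 0 3] + [4.2500 12.0000; 12.0000 46.2500] = [5.7500 12.0000; 12.0000 49.2500]
BᵀPA = [13.5000 1.6250; 47.5000 8.0000]
K = S⁻¹·BᵀPA = [0.6816 -0.1147; 0.7984 0.1904]
A−BK = [0.5119 -0.6237; 1.4710 -1.2555]
AᵀP(A−BK) = [2.8747 0.2553; 0.2553 0.2258]
P' = Q + AᵀP(A−BK) = [7.8747 3.2553; 3.2553 9.2258]
tr(P') = 17.1005

17.1005


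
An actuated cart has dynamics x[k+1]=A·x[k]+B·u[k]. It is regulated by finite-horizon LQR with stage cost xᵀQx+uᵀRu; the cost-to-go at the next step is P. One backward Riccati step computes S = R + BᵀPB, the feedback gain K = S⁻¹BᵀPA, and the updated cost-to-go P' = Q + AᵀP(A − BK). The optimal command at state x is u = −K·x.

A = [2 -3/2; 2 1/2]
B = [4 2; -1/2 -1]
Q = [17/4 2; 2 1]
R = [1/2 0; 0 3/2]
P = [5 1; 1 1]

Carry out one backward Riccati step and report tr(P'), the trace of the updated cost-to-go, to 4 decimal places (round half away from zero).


BᵀP = [19.5000 3.5000; 9.0000 1.0000]
S = R + BᵀPB = [1/2 0; 0 3/2] + [76.2500 35.5000; 35.5000 17.0000] = [76.7500 35.5000; 35.5000 18.5000]
BᵀPA = [46.0000 -27.5000; 20.0000 -13.0000]
K = S⁻¹·BᵀPA = [0.8833 -0.2960; -0.6139 -0.1347]
A−BK = [-0.3054 -0.0466; 1.8277 0.2173]
AᵀP(A−BK) = [3.6460 0.3101; 0.3101 0.1088]
P' = Q + AᵀP(A−BK) = [7.8960 2.3101; 2.3101 1.1088]
tr(P') = 9.0049

9.0049


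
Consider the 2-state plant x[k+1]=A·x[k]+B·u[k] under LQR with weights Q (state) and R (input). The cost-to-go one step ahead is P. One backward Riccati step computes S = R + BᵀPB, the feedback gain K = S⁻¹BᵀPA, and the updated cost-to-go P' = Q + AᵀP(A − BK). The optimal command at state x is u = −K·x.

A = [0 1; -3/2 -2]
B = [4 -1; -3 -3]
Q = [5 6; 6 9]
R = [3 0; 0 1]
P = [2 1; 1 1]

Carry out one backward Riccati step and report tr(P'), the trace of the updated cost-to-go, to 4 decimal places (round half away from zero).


BᵀP = [5.0000 1.0000; -5.0000 -4.0000]
S = R + BᵀPB = [3 0; 0 1] + [17.0000 -8.0000; -8.0000 17.0000] = [20.0000 -8.0000; -8.0000 18.0000]
BᵀPA = [-1.5000 3.0000; 6.0000 3.0000]
K = S⁻¹·BᵀPA = [0.0709 0.2635; 0.3649 0.2838]
A−BK = [0.0811 0.2297; -0.1926 -0.3581]
AᵀP(A−BK) = [0.1672 0.1926; 0.1926 0.3581]
P' = Q + AᵀP(A−BK) = [5.1672 6.1926; 6.1926 9.3581]
tr(P') = 14.5253

14.5253


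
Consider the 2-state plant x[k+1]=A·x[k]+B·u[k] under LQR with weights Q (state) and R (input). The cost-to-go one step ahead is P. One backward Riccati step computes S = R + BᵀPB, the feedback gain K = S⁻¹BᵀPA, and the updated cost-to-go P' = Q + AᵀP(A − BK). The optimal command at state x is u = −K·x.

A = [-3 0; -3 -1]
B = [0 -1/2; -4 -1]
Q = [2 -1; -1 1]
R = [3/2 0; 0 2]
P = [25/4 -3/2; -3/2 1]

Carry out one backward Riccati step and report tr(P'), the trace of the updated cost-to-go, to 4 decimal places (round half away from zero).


BᵀP = [6.0000 -4.0000; -1.6250 -0.2500]
S = R + BᵀPB = [3/2 0; 0 2] + [16.0000 1.0000; 1.0000 1.0625] = [17.5000 1.0000; 1.0000 3.0625]
BᵀPA = [-6.0000 4.0000; 5.6250 0.2500]
K = S⁻¹·BᵀPA = [-0.4563 0.2282; 1.9857 0.0071]
A−BK = [-2.0071 0.0036; -2.8396 -0.0802]
AᵀP(A−BK) = [24.3422 -0.1711; -0.1711 0.0856]
P' = Q + AᵀP(A−BK) = [26.3422 -1.1711; -1.1711 1.0856]
tr(P') = 27.4278

27.4278


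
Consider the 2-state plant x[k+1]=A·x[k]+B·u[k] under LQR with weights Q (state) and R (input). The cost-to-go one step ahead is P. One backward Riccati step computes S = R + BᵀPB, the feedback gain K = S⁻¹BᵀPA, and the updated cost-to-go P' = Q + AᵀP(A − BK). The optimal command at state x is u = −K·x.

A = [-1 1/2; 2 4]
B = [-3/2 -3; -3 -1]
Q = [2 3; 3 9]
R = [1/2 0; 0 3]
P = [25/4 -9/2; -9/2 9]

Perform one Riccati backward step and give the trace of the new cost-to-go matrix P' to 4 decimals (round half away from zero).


15.3539

BᵀP = [4.1250 -20.2500; -14.2500 4.5000]
S = R + BᵀPB = [1/2 0; 0 3] + [54.5625 7.8750; 7.8750 38.2500] = [55.0625 7.8750; 7.8750 41.2500]
BᵀPA = [-44.6250 -78.9375; 23.2500 10.8750]
K = S⁻¹·BᵀPA = [-0.9161 -1.5126; 0.7385 0.5524]
A−BK = [-0.1585 -0.1117; -0.0097 0.0146]
AᵀP(A−BK) = [2.1999 2.0317; 2.0317 2.1540]
P' = Q + AᵀP(A−BK) = [4.1999 5.0317; 5.0317 11.1540]
tr(P') = 15.3539
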